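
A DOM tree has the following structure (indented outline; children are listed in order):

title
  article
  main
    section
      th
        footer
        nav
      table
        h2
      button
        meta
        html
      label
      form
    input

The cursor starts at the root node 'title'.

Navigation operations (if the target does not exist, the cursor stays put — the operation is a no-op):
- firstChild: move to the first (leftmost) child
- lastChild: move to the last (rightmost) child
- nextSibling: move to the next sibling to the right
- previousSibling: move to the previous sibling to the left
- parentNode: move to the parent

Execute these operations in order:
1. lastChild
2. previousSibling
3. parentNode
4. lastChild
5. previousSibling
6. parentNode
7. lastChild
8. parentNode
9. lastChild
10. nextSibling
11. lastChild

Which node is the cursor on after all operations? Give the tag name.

Answer: input

Derivation:
After 1 (lastChild): main
After 2 (previousSibling): article
After 3 (parentNode): title
After 4 (lastChild): main
After 5 (previousSibling): article
After 6 (parentNode): title
After 7 (lastChild): main
After 8 (parentNode): title
After 9 (lastChild): main
After 10 (nextSibling): main (no-op, stayed)
After 11 (lastChild): input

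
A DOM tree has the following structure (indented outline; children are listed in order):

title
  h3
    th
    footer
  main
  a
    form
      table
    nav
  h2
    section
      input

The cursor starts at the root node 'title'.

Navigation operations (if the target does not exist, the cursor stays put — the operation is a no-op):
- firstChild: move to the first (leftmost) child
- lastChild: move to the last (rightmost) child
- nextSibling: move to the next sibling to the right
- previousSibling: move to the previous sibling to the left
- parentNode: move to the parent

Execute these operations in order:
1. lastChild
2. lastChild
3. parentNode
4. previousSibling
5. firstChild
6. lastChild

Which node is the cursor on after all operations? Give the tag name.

After 1 (lastChild): h2
After 2 (lastChild): section
After 3 (parentNode): h2
After 4 (previousSibling): a
After 5 (firstChild): form
After 6 (lastChild): table

Answer: table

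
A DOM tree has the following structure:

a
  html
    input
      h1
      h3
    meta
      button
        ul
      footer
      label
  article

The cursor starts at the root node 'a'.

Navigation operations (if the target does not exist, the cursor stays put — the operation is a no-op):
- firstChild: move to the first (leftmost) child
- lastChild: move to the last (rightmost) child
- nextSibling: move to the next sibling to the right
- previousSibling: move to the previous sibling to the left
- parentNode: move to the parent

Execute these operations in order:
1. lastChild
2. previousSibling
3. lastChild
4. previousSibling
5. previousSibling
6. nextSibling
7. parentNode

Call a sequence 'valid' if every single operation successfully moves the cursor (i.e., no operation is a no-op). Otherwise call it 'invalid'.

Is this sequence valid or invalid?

Answer: invalid

Derivation:
After 1 (lastChild): article
After 2 (previousSibling): html
After 3 (lastChild): meta
After 4 (previousSibling): input
After 5 (previousSibling): input (no-op, stayed)
After 6 (nextSibling): meta
After 7 (parentNode): html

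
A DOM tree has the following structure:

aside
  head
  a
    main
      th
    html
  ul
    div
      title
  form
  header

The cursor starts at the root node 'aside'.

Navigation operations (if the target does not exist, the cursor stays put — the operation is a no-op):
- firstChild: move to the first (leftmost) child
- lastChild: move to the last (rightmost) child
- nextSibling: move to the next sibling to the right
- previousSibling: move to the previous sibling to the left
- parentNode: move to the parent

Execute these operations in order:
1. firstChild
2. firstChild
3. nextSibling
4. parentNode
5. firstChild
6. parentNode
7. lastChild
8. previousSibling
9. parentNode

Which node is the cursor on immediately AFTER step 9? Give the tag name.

Answer: aside

Derivation:
After 1 (firstChild): head
After 2 (firstChild): head (no-op, stayed)
After 3 (nextSibling): a
After 4 (parentNode): aside
After 5 (firstChild): head
After 6 (parentNode): aside
After 7 (lastChild): header
After 8 (previousSibling): form
After 9 (parentNode): aside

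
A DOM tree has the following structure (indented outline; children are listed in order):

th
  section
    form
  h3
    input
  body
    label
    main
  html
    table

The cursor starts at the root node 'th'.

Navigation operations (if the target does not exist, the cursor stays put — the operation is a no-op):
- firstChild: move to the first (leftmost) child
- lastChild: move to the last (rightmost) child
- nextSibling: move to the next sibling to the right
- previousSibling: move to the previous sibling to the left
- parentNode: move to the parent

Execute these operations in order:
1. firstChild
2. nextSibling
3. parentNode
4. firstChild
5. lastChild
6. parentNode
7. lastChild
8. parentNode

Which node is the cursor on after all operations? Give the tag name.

After 1 (firstChild): section
After 2 (nextSibling): h3
After 3 (parentNode): th
After 4 (firstChild): section
After 5 (lastChild): form
After 6 (parentNode): section
After 7 (lastChild): form
After 8 (parentNode): section

Answer: section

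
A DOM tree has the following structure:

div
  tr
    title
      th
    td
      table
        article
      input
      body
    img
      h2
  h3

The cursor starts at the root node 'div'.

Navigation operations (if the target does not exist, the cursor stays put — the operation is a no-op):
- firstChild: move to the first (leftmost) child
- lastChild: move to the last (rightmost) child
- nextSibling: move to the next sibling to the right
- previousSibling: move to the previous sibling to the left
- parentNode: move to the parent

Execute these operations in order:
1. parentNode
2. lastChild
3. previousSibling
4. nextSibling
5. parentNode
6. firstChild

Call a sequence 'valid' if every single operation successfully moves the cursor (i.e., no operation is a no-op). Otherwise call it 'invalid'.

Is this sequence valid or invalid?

After 1 (parentNode): div (no-op, stayed)
After 2 (lastChild): h3
After 3 (previousSibling): tr
After 4 (nextSibling): h3
After 5 (parentNode): div
After 6 (firstChild): tr

Answer: invalid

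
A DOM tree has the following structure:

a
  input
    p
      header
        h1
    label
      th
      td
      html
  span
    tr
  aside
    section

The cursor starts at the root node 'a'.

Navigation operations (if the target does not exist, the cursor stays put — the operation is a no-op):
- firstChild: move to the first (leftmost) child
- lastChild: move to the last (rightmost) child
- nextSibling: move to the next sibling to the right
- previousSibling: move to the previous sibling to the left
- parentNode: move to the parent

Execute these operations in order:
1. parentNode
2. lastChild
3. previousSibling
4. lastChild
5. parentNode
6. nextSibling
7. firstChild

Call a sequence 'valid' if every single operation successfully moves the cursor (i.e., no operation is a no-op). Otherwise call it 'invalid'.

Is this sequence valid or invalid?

Answer: invalid

Derivation:
After 1 (parentNode): a (no-op, stayed)
After 2 (lastChild): aside
After 3 (previousSibling): span
After 4 (lastChild): tr
After 5 (parentNode): span
After 6 (nextSibling): aside
After 7 (firstChild): section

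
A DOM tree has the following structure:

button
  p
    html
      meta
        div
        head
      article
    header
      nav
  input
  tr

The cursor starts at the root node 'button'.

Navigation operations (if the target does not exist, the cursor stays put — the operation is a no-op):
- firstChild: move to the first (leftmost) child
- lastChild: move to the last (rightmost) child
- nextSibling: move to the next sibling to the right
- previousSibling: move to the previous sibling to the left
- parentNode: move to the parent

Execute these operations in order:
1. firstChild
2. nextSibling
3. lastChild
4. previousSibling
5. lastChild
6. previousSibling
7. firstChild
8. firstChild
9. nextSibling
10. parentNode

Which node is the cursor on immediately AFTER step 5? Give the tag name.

Answer: header

Derivation:
After 1 (firstChild): p
After 2 (nextSibling): input
After 3 (lastChild): input (no-op, stayed)
After 4 (previousSibling): p
After 5 (lastChild): header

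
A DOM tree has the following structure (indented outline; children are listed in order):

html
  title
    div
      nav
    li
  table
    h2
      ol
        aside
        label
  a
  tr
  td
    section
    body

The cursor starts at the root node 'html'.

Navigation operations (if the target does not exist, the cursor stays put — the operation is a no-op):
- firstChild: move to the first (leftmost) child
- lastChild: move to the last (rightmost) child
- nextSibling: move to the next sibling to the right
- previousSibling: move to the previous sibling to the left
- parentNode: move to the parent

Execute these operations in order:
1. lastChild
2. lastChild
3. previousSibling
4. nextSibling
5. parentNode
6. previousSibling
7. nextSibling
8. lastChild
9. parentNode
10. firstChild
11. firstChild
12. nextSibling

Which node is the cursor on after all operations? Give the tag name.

Answer: body

Derivation:
After 1 (lastChild): td
After 2 (lastChild): body
After 3 (previousSibling): section
After 4 (nextSibling): body
After 5 (parentNode): td
After 6 (previousSibling): tr
After 7 (nextSibling): td
After 8 (lastChild): body
After 9 (parentNode): td
After 10 (firstChild): section
After 11 (firstChild): section (no-op, stayed)
After 12 (nextSibling): body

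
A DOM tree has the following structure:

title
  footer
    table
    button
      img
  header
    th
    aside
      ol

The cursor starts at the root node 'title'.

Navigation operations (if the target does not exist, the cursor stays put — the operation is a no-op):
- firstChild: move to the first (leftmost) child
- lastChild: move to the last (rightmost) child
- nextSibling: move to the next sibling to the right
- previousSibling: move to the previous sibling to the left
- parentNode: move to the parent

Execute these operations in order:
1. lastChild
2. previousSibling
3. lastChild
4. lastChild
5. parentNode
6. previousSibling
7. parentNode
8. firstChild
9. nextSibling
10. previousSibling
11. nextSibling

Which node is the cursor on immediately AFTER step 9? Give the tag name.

Answer: button

Derivation:
After 1 (lastChild): header
After 2 (previousSibling): footer
After 3 (lastChild): button
After 4 (lastChild): img
After 5 (parentNode): button
After 6 (previousSibling): table
After 7 (parentNode): footer
After 8 (firstChild): table
After 9 (nextSibling): button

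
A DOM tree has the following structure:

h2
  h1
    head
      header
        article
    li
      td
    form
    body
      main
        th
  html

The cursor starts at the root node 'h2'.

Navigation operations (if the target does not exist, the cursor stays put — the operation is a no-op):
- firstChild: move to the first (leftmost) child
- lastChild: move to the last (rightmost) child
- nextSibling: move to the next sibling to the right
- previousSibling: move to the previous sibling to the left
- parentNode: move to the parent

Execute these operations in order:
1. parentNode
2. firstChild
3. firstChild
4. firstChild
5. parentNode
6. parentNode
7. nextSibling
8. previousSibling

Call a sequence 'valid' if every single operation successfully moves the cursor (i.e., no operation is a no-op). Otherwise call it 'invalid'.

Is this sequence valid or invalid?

Answer: invalid

Derivation:
After 1 (parentNode): h2 (no-op, stayed)
After 2 (firstChild): h1
After 3 (firstChild): head
After 4 (firstChild): header
After 5 (parentNode): head
After 6 (parentNode): h1
After 7 (nextSibling): html
After 8 (previousSibling): h1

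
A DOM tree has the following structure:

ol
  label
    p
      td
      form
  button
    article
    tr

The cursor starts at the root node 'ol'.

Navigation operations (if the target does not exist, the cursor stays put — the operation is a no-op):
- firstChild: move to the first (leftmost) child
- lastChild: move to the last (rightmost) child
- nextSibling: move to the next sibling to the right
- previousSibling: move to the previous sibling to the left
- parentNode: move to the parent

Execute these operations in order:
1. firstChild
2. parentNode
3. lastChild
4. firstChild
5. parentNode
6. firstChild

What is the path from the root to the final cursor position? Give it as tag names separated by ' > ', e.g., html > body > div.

Answer: ol > button > article

Derivation:
After 1 (firstChild): label
After 2 (parentNode): ol
After 3 (lastChild): button
After 4 (firstChild): article
After 5 (parentNode): button
After 6 (firstChild): article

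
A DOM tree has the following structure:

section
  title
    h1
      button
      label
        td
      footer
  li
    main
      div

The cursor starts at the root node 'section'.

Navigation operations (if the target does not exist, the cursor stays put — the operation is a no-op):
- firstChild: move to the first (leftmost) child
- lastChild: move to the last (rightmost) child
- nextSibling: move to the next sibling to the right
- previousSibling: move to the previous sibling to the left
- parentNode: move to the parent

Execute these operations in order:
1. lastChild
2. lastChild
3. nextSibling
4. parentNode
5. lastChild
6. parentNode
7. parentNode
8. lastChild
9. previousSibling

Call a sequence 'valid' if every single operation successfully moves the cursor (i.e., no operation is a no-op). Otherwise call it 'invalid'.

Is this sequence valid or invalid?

Answer: invalid

Derivation:
After 1 (lastChild): li
After 2 (lastChild): main
After 3 (nextSibling): main (no-op, stayed)
After 4 (parentNode): li
After 5 (lastChild): main
After 6 (parentNode): li
After 7 (parentNode): section
After 8 (lastChild): li
After 9 (previousSibling): title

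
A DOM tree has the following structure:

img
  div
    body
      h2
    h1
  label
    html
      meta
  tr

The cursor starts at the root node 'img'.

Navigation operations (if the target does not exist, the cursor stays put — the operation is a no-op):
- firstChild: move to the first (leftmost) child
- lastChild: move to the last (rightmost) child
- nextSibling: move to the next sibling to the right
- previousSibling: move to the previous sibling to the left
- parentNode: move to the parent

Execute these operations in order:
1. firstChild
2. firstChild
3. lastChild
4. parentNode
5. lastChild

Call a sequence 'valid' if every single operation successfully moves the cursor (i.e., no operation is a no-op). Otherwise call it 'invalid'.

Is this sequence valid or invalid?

Answer: valid

Derivation:
After 1 (firstChild): div
After 2 (firstChild): body
After 3 (lastChild): h2
After 4 (parentNode): body
After 5 (lastChild): h2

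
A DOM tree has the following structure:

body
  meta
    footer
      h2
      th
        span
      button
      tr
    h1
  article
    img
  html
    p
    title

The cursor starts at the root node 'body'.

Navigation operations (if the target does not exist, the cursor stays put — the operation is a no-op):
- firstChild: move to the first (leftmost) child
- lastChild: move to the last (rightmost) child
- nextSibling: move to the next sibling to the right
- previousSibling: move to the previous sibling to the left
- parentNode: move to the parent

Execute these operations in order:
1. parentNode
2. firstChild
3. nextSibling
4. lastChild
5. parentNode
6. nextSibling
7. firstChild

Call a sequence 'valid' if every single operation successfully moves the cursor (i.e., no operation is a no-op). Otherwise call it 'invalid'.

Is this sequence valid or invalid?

Answer: invalid

Derivation:
After 1 (parentNode): body (no-op, stayed)
After 2 (firstChild): meta
After 3 (nextSibling): article
After 4 (lastChild): img
After 5 (parentNode): article
After 6 (nextSibling): html
After 7 (firstChild): p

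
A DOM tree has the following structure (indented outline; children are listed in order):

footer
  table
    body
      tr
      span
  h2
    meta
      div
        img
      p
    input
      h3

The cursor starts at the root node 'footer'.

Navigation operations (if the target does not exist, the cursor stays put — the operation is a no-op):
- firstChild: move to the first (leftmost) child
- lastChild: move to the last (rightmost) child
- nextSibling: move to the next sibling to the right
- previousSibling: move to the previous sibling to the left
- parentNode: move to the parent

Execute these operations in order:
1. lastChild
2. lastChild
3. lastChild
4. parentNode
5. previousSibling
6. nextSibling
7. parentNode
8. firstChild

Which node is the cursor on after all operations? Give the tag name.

Answer: meta

Derivation:
After 1 (lastChild): h2
After 2 (lastChild): input
After 3 (lastChild): h3
After 4 (parentNode): input
After 5 (previousSibling): meta
After 6 (nextSibling): input
After 7 (parentNode): h2
After 8 (firstChild): meta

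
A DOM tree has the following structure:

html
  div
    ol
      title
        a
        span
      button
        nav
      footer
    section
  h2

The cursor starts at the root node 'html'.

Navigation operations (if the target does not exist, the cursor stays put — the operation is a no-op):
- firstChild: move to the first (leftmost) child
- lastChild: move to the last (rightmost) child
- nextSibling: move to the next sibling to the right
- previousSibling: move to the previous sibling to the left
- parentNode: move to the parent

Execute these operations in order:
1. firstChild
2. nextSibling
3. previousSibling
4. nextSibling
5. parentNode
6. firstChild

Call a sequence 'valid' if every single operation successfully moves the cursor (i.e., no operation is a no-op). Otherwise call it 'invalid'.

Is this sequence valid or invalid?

Answer: valid

Derivation:
After 1 (firstChild): div
After 2 (nextSibling): h2
After 3 (previousSibling): div
After 4 (nextSibling): h2
After 5 (parentNode): html
After 6 (firstChild): div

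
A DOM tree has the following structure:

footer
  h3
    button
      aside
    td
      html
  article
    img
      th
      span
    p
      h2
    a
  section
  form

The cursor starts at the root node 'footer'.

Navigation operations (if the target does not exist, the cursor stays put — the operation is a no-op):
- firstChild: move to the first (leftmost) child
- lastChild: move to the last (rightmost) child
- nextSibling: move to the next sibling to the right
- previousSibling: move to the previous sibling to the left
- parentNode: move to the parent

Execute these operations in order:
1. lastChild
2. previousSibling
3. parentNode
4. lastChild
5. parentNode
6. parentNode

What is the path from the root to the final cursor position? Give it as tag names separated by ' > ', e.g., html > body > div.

After 1 (lastChild): form
After 2 (previousSibling): section
After 3 (parentNode): footer
After 4 (lastChild): form
After 5 (parentNode): footer
After 6 (parentNode): footer (no-op, stayed)

Answer: footer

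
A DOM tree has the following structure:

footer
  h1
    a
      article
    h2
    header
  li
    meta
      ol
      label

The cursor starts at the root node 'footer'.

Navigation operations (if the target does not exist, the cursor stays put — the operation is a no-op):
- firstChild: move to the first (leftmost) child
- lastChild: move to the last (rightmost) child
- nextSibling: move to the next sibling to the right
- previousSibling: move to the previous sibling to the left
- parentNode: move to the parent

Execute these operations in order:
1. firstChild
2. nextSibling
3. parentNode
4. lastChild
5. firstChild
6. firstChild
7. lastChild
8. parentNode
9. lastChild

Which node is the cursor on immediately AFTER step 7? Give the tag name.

Answer: ol

Derivation:
After 1 (firstChild): h1
After 2 (nextSibling): li
After 3 (parentNode): footer
After 4 (lastChild): li
After 5 (firstChild): meta
After 6 (firstChild): ol
After 7 (lastChild): ol (no-op, stayed)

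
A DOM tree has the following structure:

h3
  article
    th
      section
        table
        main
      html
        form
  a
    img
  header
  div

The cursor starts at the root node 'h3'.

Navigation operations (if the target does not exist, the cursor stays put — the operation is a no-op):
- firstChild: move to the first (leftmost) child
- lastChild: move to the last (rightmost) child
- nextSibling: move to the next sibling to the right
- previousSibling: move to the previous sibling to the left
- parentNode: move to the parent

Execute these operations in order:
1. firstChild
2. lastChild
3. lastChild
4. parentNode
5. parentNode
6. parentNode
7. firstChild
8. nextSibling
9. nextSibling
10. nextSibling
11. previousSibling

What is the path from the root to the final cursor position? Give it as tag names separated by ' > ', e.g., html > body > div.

Answer: h3 > header

Derivation:
After 1 (firstChild): article
After 2 (lastChild): th
After 3 (lastChild): html
After 4 (parentNode): th
After 5 (parentNode): article
After 6 (parentNode): h3
After 7 (firstChild): article
After 8 (nextSibling): a
After 9 (nextSibling): header
After 10 (nextSibling): div
After 11 (previousSibling): header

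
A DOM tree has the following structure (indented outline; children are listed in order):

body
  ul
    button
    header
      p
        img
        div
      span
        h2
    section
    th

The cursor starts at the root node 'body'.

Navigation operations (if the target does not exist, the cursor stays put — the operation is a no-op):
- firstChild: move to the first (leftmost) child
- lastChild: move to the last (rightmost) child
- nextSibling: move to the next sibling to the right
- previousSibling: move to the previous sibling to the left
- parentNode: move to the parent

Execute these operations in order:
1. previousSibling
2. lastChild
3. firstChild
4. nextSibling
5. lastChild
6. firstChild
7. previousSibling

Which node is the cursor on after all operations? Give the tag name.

After 1 (previousSibling): body (no-op, stayed)
After 2 (lastChild): ul
After 3 (firstChild): button
After 4 (nextSibling): header
After 5 (lastChild): span
After 6 (firstChild): h2
After 7 (previousSibling): h2 (no-op, stayed)

Answer: h2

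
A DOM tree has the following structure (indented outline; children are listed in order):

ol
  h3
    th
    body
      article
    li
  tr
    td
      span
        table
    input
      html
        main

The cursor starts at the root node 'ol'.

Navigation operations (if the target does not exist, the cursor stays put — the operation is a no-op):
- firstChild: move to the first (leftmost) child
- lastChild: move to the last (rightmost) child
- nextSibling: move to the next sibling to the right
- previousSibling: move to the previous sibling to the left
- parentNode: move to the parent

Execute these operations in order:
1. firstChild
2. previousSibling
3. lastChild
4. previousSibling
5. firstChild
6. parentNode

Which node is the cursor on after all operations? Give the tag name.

Answer: body

Derivation:
After 1 (firstChild): h3
After 2 (previousSibling): h3 (no-op, stayed)
After 3 (lastChild): li
After 4 (previousSibling): body
After 5 (firstChild): article
After 6 (parentNode): body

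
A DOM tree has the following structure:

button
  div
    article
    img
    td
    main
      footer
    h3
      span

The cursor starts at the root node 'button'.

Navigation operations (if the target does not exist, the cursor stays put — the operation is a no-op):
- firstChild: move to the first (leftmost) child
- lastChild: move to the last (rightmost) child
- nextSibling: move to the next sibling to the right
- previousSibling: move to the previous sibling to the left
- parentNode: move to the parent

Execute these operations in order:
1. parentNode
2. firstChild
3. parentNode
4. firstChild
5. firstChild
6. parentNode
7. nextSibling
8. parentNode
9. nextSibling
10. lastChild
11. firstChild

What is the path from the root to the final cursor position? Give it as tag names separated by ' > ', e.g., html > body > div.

Answer: button > div > article

Derivation:
After 1 (parentNode): button (no-op, stayed)
After 2 (firstChild): div
After 3 (parentNode): button
After 4 (firstChild): div
After 5 (firstChild): article
After 6 (parentNode): div
After 7 (nextSibling): div (no-op, stayed)
After 8 (parentNode): button
After 9 (nextSibling): button (no-op, stayed)
After 10 (lastChild): div
After 11 (firstChild): article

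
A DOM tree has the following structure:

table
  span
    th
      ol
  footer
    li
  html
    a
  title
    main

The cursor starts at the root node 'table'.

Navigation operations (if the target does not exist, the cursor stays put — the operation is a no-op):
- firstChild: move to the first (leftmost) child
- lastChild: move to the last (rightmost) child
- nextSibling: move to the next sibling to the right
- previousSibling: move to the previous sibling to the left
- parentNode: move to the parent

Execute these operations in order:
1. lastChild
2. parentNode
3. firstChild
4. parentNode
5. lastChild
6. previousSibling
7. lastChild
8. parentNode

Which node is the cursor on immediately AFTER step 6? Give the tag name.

Answer: html

Derivation:
After 1 (lastChild): title
After 2 (parentNode): table
After 3 (firstChild): span
After 4 (parentNode): table
After 5 (lastChild): title
After 6 (previousSibling): html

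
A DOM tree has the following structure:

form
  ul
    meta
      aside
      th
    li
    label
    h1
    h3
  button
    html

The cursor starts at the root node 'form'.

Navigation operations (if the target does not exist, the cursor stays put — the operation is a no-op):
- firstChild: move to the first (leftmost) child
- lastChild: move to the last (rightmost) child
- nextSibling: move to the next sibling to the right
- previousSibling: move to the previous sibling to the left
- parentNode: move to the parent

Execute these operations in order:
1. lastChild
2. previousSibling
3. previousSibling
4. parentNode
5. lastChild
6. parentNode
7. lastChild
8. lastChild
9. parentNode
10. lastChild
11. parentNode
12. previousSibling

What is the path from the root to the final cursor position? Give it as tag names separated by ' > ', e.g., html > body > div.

Answer: form > ul

Derivation:
After 1 (lastChild): button
After 2 (previousSibling): ul
After 3 (previousSibling): ul (no-op, stayed)
After 4 (parentNode): form
After 5 (lastChild): button
After 6 (parentNode): form
After 7 (lastChild): button
After 8 (lastChild): html
After 9 (parentNode): button
After 10 (lastChild): html
After 11 (parentNode): button
After 12 (previousSibling): ul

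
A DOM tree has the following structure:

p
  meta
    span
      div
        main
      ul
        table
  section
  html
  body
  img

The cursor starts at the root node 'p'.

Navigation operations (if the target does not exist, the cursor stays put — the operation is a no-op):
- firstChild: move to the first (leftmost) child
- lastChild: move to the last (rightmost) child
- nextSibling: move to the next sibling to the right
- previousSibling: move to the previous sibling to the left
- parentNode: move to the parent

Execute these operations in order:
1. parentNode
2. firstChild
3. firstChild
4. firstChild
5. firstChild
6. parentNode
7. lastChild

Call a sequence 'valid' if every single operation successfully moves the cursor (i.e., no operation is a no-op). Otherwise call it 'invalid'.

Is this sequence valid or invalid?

Answer: invalid

Derivation:
After 1 (parentNode): p (no-op, stayed)
After 2 (firstChild): meta
After 3 (firstChild): span
After 4 (firstChild): div
After 5 (firstChild): main
After 6 (parentNode): div
After 7 (lastChild): main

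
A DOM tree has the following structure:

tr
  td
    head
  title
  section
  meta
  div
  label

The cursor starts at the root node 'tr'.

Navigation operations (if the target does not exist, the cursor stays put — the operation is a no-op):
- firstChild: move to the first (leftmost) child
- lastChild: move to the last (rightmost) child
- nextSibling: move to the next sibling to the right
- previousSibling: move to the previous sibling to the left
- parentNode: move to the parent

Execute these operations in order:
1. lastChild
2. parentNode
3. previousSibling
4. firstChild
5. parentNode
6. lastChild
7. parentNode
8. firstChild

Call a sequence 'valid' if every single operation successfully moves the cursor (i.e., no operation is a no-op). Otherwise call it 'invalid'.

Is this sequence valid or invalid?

After 1 (lastChild): label
After 2 (parentNode): tr
After 3 (previousSibling): tr (no-op, stayed)
After 4 (firstChild): td
After 5 (parentNode): tr
After 6 (lastChild): label
After 7 (parentNode): tr
After 8 (firstChild): td

Answer: invalid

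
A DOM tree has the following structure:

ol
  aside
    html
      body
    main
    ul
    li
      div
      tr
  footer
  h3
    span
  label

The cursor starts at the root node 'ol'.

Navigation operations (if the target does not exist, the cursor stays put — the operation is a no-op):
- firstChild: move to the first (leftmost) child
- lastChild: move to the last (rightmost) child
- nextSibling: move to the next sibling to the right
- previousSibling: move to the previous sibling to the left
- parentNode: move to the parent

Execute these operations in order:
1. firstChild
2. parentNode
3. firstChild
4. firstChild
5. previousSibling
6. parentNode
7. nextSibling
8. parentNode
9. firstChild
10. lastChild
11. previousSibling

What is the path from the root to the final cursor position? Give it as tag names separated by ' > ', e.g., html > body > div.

Answer: ol > aside > ul

Derivation:
After 1 (firstChild): aside
After 2 (parentNode): ol
After 3 (firstChild): aside
After 4 (firstChild): html
After 5 (previousSibling): html (no-op, stayed)
After 6 (parentNode): aside
After 7 (nextSibling): footer
After 8 (parentNode): ol
After 9 (firstChild): aside
After 10 (lastChild): li
After 11 (previousSibling): ul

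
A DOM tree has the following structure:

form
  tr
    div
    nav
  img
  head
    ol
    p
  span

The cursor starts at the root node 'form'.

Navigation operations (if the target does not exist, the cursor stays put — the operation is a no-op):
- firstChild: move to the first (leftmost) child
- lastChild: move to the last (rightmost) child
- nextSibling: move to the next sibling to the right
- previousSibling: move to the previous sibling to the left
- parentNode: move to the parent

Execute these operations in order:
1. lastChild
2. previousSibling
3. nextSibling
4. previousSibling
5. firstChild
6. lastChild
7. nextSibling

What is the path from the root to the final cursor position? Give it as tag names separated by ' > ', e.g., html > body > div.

After 1 (lastChild): span
After 2 (previousSibling): head
After 3 (nextSibling): span
After 4 (previousSibling): head
After 5 (firstChild): ol
After 6 (lastChild): ol (no-op, stayed)
After 7 (nextSibling): p

Answer: form > head > p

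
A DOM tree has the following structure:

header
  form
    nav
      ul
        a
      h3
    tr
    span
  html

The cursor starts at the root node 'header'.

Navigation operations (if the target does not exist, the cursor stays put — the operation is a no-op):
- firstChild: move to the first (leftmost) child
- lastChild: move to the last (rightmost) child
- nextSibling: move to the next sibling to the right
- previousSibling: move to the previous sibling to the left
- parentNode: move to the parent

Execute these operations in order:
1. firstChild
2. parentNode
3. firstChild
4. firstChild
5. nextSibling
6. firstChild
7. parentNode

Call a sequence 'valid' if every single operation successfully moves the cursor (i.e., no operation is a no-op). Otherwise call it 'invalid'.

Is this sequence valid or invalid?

After 1 (firstChild): form
After 2 (parentNode): header
After 3 (firstChild): form
After 4 (firstChild): nav
After 5 (nextSibling): tr
After 6 (firstChild): tr (no-op, stayed)
After 7 (parentNode): form

Answer: invalid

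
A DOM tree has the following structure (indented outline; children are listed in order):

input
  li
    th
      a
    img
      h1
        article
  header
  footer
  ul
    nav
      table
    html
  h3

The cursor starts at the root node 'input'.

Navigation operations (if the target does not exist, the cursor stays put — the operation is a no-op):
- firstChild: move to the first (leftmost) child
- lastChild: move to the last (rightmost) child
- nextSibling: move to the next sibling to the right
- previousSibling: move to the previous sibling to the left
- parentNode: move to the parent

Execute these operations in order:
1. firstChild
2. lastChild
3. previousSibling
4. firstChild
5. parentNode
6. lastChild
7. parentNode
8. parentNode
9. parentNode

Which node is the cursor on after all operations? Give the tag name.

Answer: input

Derivation:
After 1 (firstChild): li
After 2 (lastChild): img
After 3 (previousSibling): th
After 4 (firstChild): a
After 5 (parentNode): th
After 6 (lastChild): a
After 7 (parentNode): th
After 8 (parentNode): li
After 9 (parentNode): input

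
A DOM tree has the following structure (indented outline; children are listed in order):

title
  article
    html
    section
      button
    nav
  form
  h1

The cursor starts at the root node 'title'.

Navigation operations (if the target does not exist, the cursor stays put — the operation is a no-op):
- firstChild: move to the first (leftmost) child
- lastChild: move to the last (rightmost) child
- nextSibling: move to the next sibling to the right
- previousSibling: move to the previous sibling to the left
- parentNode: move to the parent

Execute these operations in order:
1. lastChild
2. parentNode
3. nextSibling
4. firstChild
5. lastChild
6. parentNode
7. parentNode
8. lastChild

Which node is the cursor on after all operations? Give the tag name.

Answer: h1

Derivation:
After 1 (lastChild): h1
After 2 (parentNode): title
After 3 (nextSibling): title (no-op, stayed)
After 4 (firstChild): article
After 5 (lastChild): nav
After 6 (parentNode): article
After 7 (parentNode): title
After 8 (lastChild): h1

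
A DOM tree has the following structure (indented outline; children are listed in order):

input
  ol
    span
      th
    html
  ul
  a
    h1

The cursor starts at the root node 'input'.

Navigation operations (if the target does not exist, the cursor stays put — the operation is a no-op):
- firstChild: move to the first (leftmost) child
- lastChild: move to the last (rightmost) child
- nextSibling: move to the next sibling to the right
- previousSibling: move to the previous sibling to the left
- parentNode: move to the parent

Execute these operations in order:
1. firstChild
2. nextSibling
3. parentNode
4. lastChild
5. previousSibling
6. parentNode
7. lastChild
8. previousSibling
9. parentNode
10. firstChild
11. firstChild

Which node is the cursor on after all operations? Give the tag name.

After 1 (firstChild): ol
After 2 (nextSibling): ul
After 3 (parentNode): input
After 4 (lastChild): a
After 5 (previousSibling): ul
After 6 (parentNode): input
After 7 (lastChild): a
After 8 (previousSibling): ul
After 9 (parentNode): input
After 10 (firstChild): ol
After 11 (firstChild): span

Answer: span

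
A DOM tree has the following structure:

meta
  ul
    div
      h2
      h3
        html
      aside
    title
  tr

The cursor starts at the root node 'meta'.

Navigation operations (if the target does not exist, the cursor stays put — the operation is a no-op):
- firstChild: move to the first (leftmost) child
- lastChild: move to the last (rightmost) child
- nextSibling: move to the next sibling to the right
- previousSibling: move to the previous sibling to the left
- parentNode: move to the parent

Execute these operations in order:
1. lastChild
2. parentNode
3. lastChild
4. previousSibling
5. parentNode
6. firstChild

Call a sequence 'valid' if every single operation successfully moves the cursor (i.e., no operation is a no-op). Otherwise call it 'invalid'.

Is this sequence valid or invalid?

After 1 (lastChild): tr
After 2 (parentNode): meta
After 3 (lastChild): tr
After 4 (previousSibling): ul
After 5 (parentNode): meta
After 6 (firstChild): ul

Answer: valid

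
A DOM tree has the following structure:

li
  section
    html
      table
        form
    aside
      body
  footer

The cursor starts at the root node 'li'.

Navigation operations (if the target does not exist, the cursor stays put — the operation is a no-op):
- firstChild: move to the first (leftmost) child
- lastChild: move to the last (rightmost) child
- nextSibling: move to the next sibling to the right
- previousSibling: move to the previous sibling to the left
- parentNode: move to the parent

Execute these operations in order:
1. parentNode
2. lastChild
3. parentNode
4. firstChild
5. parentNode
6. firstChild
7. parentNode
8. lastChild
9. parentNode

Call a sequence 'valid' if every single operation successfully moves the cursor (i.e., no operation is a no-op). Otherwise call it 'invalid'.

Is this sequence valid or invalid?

Answer: invalid

Derivation:
After 1 (parentNode): li (no-op, stayed)
After 2 (lastChild): footer
After 3 (parentNode): li
After 4 (firstChild): section
After 5 (parentNode): li
After 6 (firstChild): section
After 7 (parentNode): li
After 8 (lastChild): footer
After 9 (parentNode): li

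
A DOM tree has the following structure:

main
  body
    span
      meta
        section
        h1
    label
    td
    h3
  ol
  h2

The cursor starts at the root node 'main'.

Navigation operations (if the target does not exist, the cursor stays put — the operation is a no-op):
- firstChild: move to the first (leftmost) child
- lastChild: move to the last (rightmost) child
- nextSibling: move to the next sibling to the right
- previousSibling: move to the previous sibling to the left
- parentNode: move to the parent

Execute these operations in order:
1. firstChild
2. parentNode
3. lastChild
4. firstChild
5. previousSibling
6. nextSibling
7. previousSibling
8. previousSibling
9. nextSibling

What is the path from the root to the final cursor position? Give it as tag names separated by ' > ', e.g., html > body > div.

Answer: main > ol

Derivation:
After 1 (firstChild): body
After 2 (parentNode): main
After 3 (lastChild): h2
After 4 (firstChild): h2 (no-op, stayed)
After 5 (previousSibling): ol
After 6 (nextSibling): h2
After 7 (previousSibling): ol
After 8 (previousSibling): body
After 9 (nextSibling): ol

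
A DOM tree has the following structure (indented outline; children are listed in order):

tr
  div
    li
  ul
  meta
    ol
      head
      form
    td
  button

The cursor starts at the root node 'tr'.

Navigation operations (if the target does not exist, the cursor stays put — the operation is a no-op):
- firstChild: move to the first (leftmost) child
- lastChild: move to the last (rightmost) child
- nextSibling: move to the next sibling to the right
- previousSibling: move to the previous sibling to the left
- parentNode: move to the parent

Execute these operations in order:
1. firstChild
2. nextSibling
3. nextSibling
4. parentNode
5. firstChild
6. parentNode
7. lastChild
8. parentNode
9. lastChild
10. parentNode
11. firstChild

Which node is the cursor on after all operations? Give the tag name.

After 1 (firstChild): div
After 2 (nextSibling): ul
After 3 (nextSibling): meta
After 4 (parentNode): tr
After 5 (firstChild): div
After 6 (parentNode): tr
After 7 (lastChild): button
After 8 (parentNode): tr
After 9 (lastChild): button
After 10 (parentNode): tr
After 11 (firstChild): div

Answer: div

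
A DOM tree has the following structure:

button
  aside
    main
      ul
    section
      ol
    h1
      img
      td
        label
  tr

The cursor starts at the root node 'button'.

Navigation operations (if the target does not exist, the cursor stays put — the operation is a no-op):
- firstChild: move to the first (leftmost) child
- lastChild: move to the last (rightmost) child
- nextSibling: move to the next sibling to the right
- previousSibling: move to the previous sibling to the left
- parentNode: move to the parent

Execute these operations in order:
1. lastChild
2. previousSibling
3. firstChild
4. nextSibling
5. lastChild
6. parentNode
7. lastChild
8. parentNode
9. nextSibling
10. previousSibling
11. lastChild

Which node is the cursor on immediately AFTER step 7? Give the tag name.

Answer: ol

Derivation:
After 1 (lastChild): tr
After 2 (previousSibling): aside
After 3 (firstChild): main
After 4 (nextSibling): section
After 5 (lastChild): ol
After 6 (parentNode): section
After 7 (lastChild): ol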